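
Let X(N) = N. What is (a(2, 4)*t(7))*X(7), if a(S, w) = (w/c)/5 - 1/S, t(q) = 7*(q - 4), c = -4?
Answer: -1029/10 ≈ -102.90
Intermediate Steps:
t(q) = -28 + 7*q (t(q) = 7*(-4 + q) = -28 + 7*q)
a(S, w) = -1/S - w/20 (a(S, w) = (w/(-4))/5 - 1/S = (w*(-¼))*(⅕) - 1/S = -w/4*(⅕) - 1/S = -w/20 - 1/S = -1/S - w/20)
(a(2, 4)*t(7))*X(7) = ((-1/2 - 1/20*4)*(-28 + 7*7))*7 = ((-1*½ - ⅕)*(-28 + 49))*7 = ((-½ - ⅕)*21)*7 = -7/10*21*7 = -147/10*7 = -1029/10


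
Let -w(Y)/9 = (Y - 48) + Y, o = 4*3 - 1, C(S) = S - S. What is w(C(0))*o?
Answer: 4752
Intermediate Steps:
C(S) = 0
o = 11 (o = 12 - 1 = 11)
w(Y) = 432 - 18*Y (w(Y) = -9*((Y - 48) + Y) = -9*((-48 + Y) + Y) = -9*(-48 + 2*Y) = 432 - 18*Y)
w(C(0))*o = (432 - 18*0)*11 = (432 + 0)*11 = 432*11 = 4752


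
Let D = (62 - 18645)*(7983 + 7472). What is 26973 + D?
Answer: -287173292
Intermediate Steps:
D = -287200265 (D = -18583*15455 = -287200265)
26973 + D = 26973 - 287200265 = -287173292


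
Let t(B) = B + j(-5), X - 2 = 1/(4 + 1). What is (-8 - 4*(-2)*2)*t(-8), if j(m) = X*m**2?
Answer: 376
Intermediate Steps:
X = 11/5 (X = 2 + 1/(4 + 1) = 2 + 1/5 = 11/5 ≈ 2.2000)
j(m) = 11*m**2/5
t(B) = 55 + B (t(B) = B + (11/5)*(-5)**2 = B + (11/5)*25 = B + 55 = 55 + B)
(-8 - 4*(-2)*2)*t(-8) = (-8 - 4*(-2)*2)*(55 - 8) = (-8 + 8*2)*47 = (-8 + 16)*47 = 8*47 = 376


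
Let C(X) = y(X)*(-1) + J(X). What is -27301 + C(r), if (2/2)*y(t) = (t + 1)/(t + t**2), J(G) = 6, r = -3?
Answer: -81884/3 ≈ -27295.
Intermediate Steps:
y(t) = (1 + t)/(t + t**2) (y(t) = (t + 1)/(t + t**2) = (1 + t)/(t + t**2))
C(X) = 6 - 1/X (C(X) = -1/X + 6 = 6 - 1/X)
-27301 + C(r) = -27301 + (6 - 1/(-3)) = -27301 + (6 - 1*(-1/3)) = -27301 + (6 + 1/3) = -27301 + 19/3 = -81884/3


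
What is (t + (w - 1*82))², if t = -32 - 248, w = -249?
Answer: 373321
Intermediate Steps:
t = -280
(t + (w - 1*82))² = (-280 + (-249 - 1*82))² = (-280 + (-249 - 82))² = (-280 - 331)² = (-611)² = 373321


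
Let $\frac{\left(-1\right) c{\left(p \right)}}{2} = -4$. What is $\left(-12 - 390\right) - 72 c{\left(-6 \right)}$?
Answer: $-978$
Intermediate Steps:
$c{\left(p \right)} = 8$ ($c{\left(p \right)} = \left(-2\right) \left(-4\right) = 8$)
$\left(-12 - 390\right) - 72 c{\left(-6 \right)} = \left(-12 - 390\right) - 576 = -402 - 576 = -978$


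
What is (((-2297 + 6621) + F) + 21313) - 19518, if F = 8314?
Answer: 14433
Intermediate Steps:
(((-2297 + 6621) + F) + 21313) - 19518 = (((-2297 + 6621) + 8314) + 21313) - 19518 = ((4324 + 8314) + 21313) - 19518 = (12638 + 21313) - 19518 = 33951 - 19518 = 14433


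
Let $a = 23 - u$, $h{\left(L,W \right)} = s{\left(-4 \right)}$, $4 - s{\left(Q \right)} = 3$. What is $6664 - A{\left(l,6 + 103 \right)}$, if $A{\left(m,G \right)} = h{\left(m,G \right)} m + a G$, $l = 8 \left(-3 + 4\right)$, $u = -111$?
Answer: $-7950$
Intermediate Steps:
$s{\left(Q \right)} = 1$ ($s{\left(Q \right)} = 4 - 3 = 1$)
$l = 8$ ($l = 8 \cdot 1 = 8$)
$h{\left(L,W \right)} = 1$
$a = 134$ ($a = 23 - -111 = 23 + 111 = 134$)
$A{\left(m,G \right)} = m + 134 G$ ($A{\left(m,G \right)} = 1 m + 134 G = m + 134 G$)
$6664 - A{\left(l,6 + 103 \right)} = 6664 - \left(8 + 134 \left(6 + 103\right)\right) = 6664 - \left(8 + 134 \cdot 109\right) = 6664 - \left(8 + 14606\right) = 6664 - 14614 = -7950$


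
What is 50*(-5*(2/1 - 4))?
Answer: 500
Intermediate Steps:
50*(-5*(2/1 - 4)) = 50*(-5*(2*1 - 4)) = 50*(-5*(2 - 4)) = 50*(-5*(-2)) = 50*10 = 500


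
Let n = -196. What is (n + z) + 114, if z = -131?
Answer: -213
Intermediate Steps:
(n + z) + 114 = (-196 - 131) + 114 = -327 + 114 = -213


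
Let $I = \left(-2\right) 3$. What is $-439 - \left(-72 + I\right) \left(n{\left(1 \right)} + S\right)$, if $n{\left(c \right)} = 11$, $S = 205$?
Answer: $16409$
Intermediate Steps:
$I = -6$
$-439 - \left(-72 + I\right) \left(n{\left(1 \right)} + S\right) = -439 - \left(-72 - 6\right) \left(11 + 205\right) = -439 - \left(-78\right) 216 = -439 - -16848 = -439 + 16848 = 16409$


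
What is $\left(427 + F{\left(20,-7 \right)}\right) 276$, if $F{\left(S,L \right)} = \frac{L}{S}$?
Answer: $\frac{588777}{5} \approx 1.1776 \cdot 10^{5}$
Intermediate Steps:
$\left(427 + F{\left(20,-7 \right)}\right) 276 = \left(427 - \frac{7}{20}\right) 276 = \frac{8533}{20} \cdot 276 = \frac{588777}{5}$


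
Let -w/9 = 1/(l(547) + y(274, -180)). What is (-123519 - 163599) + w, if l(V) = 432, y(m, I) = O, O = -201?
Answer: -22108089/77 ≈ -2.8712e+5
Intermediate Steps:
y(m, I) = -201
w = -3/77 (w = -9/(432 - 201) = -9/231 = -9*1/231 = -3/77 ≈ -0.038961)
(-123519 - 163599) + w = (-123519 - 163599) - 3/77 = -287118 - 3/77 = -22108089/77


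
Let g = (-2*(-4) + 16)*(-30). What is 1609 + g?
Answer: 889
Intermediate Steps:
g = -720 (g = (8 + 16)*(-30) = 24*(-30) = -720)
1609 + g = 1609 - 720 = 889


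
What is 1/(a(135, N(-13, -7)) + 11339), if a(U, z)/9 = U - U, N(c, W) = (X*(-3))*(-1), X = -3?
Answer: 1/11339 ≈ 8.8191e-5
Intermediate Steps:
N(c, W) = -9 (N(c, W) = -3*(-3)*(-1) = 9*(-1) = -9)
a(U, z) = 0 (a(U, z) = 9*(U - U) = 9*0 = 0)
1/(a(135, N(-13, -7)) + 11339) = 1/(0 + 11339) = 1/11339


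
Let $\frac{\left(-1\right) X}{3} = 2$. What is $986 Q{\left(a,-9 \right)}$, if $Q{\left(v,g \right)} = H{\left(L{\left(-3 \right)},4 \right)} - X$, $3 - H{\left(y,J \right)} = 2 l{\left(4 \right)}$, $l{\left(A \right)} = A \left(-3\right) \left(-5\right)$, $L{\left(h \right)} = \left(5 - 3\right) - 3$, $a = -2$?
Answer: $-109446$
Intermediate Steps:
$X = -6$ ($X = \left(-3\right) 2 = -6$)
$L{\left(h \right)} = -1$ ($L{\left(h \right)} = 2 - 3 = -1$)
$l{\left(A \right)} = 15 A$ ($l{\left(A \right)} = - 3 A \left(-5\right) = 15 A$)
$H{\left(y,J \right)} = -117$ ($H{\left(y,J \right)} = 3 - 2 \cdot 15 \cdot 4 = 3 - 2 \cdot 60 = 3 - 120 = -117$)
$Q{\left(v,g \right)} = -111$ ($Q{\left(v,g \right)} = -117 - -6 = -117 + 6 = -111$)
$986 Q{\left(a,-9 \right)} = 986 \left(-111\right) = -109446$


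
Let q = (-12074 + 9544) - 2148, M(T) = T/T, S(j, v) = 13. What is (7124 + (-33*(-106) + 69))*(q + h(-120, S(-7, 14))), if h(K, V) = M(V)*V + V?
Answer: -49734532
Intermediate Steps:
M(T) = 1
h(K, V) = 2*V (h(K, V) = 1*V + V = V + V = 2*V)
q = -4678 (q = -2530 - 2148 = -4678)
(7124 + (-33*(-106) + 69))*(q + h(-120, S(-7, 14))) = (7124 + (-33*(-106) + 69))*(-4678 + 2*13) = (7124 + (3498 + 69))*(-4678 + 26) = (7124 + 3567)*(-4652) = 10691*(-4652) = -49734532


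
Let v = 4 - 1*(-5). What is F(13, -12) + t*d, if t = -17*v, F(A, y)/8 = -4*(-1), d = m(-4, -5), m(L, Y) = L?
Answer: 644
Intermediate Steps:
d = -4
v = 9 (v = 4 + 5 = 9)
F(A, y) = 32 (F(A, y) = 8*(-4*(-1)) = 8*4 = 32)
t = -153 (t = -17*9 = -153)
F(13, -12) + t*d = 32 - 153*(-4) = 32 + 612 = 644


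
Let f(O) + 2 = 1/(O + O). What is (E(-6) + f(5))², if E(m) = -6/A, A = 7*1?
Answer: 37249/4900 ≈ 7.6018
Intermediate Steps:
A = 7
E(m) = -6/7
f(O) = -2 + 1/(2*O) (f(O) = -2 + 1/(O + O) = -2 + 1/(2*O))
(E(-6) + f(5))² = (-6/7 + (-2 + (½)/5))² = (-6/7 + (-2 + (½)*(⅕)))² = (-6/7 + (-2 + ⅒))² = (-6/7 - 19/10)² = (-193/70)² = 37249/4900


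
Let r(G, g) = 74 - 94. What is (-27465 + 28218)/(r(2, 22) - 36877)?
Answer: -1/49 ≈ -0.020408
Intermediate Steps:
r(G, g) = -20
(-27465 + 28218)/(r(2, 22) - 36877) = (-27465 + 28218)/(-20 - 36877) = 753/(-36897) = 753*(-1/36897) = -1/49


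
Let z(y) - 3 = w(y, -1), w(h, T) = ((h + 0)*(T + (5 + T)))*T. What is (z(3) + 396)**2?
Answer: 152100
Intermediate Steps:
w(h, T) = T*h*(5 + 2*T) (w(h, T) = (h*(5 + 2*T))*T = T*h*(5 + 2*T))
z(y) = 3 - 3*y (z(y) = 3 - y*(5 + 2*(-1)) = 3 - y*(5 - 2) = 3 - 1*y*3 = 3 - 3*y)
(z(3) + 396)**2 = ((3 - 3*3) + 396)**2 = ((3 - 9) + 396)**2 = (-6 + 396)**2 = 390**2 = 152100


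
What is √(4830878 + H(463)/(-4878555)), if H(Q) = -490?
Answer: 2*√1149763402939749279/975711 ≈ 2197.9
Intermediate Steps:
√(4830878 + H(463)/(-4878555)) = √(4830878 - 490/(-4878555)) = √(4830878 - 490*(-1/4878555)) = √(4830878 + 98/975711) = √(4713540804356/975711) = 2*√1149763402939749279/975711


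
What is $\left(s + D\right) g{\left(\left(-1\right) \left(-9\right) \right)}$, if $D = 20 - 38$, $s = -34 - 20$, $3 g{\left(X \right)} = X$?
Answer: $-216$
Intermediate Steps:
$g{\left(X \right)} = \frac{X}{3}$
$s = -54$
$D = -18$
$\left(s + D\right) g{\left(\left(-1\right) \left(-9\right) \right)} = \left(-54 - 18\right) \frac{\left(-1\right) \left(-9\right)}{3} = - 72 \cdot \frac{1}{3} \cdot 9 = \left(-72\right) 3 = -216$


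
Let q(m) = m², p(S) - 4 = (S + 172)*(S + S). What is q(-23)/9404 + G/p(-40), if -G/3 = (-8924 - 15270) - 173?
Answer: -6088015/886327 ≈ -6.8688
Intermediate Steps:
G = 73101 (G = -3*((-8924 - 15270) - 173) = -3*(-24194 - 173) = -3*(-24367) = 73101)
p(S) = 4 + 2*S*(172 + S) (p(S) = 4 + (S + 172)*(S + S) = 4 + (172 + S)*(2*S) = 4 + 2*S*(172 + S))
q(-23)/9404 + G/p(-40) = (-23)²/9404 + 73101/(4 + 2*(-40)² + 344*(-40)) = 529*(1/9404) + 73101/(4 + 2*1600 - 13760) = 529/9404 + 73101/(4 + 3200 - 13760) = 529/9404 + 73101/(-10556) = 529/9404 + 73101*(-1/10556) = 529/9404 - 10443/1508 = -6088015/886327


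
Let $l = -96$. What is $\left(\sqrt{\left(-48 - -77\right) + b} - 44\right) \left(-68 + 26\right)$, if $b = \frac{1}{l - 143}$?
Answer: $1848 - \frac{126 \sqrt{184030}}{239} \approx 1621.8$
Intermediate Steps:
$b = - \frac{1}{239}$ ($b = \frac{1}{-96 - 143} = \frac{1}{-239} = - \frac{1}{239} \approx -0.0041841$)
$\left(\sqrt{\left(-48 - -77\right) + b} - 44\right) \left(-68 + 26\right) = \left(\sqrt{\left(-48 - -77\right) - \frac{1}{239}} - 44\right) \left(-68 + 26\right) = \left(\sqrt{\left(-48 + 77\right) - \frac{1}{239}} - 44\right) \left(-42\right) = \left(\sqrt{29 - \frac{1}{239}} - 44\right) \left(-42\right) = \left(\sqrt{\frac{6930}{239}} - 44\right) \left(-42\right) = \left(\frac{3 \sqrt{184030}}{239} - 44\right) \left(-42\right) = \left(-44 + \frac{3 \sqrt{184030}}{239}\right) \left(-42\right) = 1848 - \frac{126 \sqrt{184030}}{239}$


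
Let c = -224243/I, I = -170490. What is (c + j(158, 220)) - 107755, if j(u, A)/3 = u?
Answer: -18290113447/170490 ≈ -1.0728e+5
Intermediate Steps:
j(u, A) = 3*u
c = 224243/170490 (c = -224243/(-170490) = -224243*(-1/170490) = 224243/170490 ≈ 1.3153)
(c + j(158, 220)) - 107755 = (224243/170490 + 3*158) - 107755 = (224243/170490 + 474) - 107755 = 81036503/170490 - 107755 = -18290113447/170490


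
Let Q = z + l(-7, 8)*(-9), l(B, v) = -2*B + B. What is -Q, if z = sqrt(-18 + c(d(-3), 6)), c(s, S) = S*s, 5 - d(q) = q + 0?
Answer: 63 - sqrt(30) ≈ 57.523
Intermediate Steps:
d(q) = 5 - q (d(q) = 5 - (q + 0) = 5 - q)
z = sqrt(30) (z = sqrt(-18 + 6*(5 - 1*(-3))) = sqrt(-18 + 6*(5 + 3)) = sqrt(-18 + 6*8) = sqrt(-18 + 48) = sqrt(30) ≈ 5.4772)
l(B, v) = -B
Q = -63 + sqrt(30) (Q = sqrt(30) - 1*(-7)*(-9) = sqrt(30) + 7*(-9) = sqrt(30) - 63 = -63 + sqrt(30) ≈ -57.523)
-Q = -(-63 + sqrt(30)) = 63 - sqrt(30)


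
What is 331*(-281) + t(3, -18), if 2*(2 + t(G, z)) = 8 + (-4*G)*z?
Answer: -92901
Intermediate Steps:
t(G, z) = 2 - 2*G*z (t(G, z) = -2 + (8 + (-4*G)*z)/2 = -2 + (8 - 4*G*z)/2 = -2 + (4 - 2*G*z) = 2 - 2*G*z)
331*(-281) + t(3, -18) = 331*(-281) + (2 - 2*3*(-18)) = -93011 + (2 + 108) = -93011 + 110 = -92901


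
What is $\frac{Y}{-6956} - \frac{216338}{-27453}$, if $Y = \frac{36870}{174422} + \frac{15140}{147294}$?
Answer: $\frac{3221773216955554427}{408841012948070052} \approx 7.8803$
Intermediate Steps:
$Y = \frac{2017869715}{6422828517}$ ($Y = 36870 \cdot \frac{1}{174422} + 15140 \cdot \frac{1}{147294} = \frac{18435}{87211} + \frac{7570}{73647} = \frac{2017869715}{6422828517} \approx 0.31417$)
$\frac{Y}{-6956} - \frac{216338}{-27453} = \frac{2017869715}{6422828517 \left(-6956\right)} - \frac{216338}{-27453} = \frac{2017869715}{6422828517} \left(- \frac{1}{6956}\right) - - \frac{216338}{27453} = - \frac{2017869715}{44677195164252} + \frac{216338}{27453} = \frac{3221773216955554427}{408841012948070052}$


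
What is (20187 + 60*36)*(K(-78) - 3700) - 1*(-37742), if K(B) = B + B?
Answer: -86132290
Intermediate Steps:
K(B) = 2*B
(20187 + 60*36)*(K(-78) - 3700) - 1*(-37742) = (20187 + 60*36)*(2*(-78) - 3700) - 1*(-37742) = (20187 + 2160)*(-156 - 3700) + 37742 = 22347*(-3856) + 37742 = -86170032 + 37742 = -86132290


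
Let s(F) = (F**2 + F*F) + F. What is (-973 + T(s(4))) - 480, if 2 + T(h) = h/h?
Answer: -1454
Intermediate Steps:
s(F) = F + 2*F**2 (s(F) = (F**2 + F**2) + F = 2*F**2 + F = F + 2*F**2)
T(h) = -1 (T(h) = -2 + h/h = -2 + 1 = -1)
(-973 + T(s(4))) - 480 = (-973 - 1) - 480 = -974 - 480 = -1454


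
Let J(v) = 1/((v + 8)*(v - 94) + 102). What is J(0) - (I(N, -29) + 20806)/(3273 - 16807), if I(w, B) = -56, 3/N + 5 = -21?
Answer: 6736983/4398550 ≈ 1.5316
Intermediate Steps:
N = -3/26 (N = 3/(-5 - 21) = 3/(-26) = 3*(-1/26) = -3/26 ≈ -0.11538)
J(v) = 1/(102 + (-94 + v)*(8 + v)) (J(v) = 1/((8 + v)*(-94 + v) + 102) = 1/((-94 + v)*(8 + v) + 102) = 1/(102 + (-94 + v)*(8 + v)))
J(0) - (I(N, -29) + 20806)/(3273 - 16807) = 1/(-650 + 0**2 - 86*0) - (-56 + 20806)/(3273 - 16807) = 1/(-650 + 0 + 0) - 20750/(-13534) = 1/(-650) - 20750*(-1)/13534 = -1/650 - 1*(-10375/6767) = -1/650 + 10375/6767 = 6736983/4398550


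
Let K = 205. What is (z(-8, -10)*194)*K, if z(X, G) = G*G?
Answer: 3977000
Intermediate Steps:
z(X, G) = G²
(z(-8, -10)*194)*K = ((-10)²*194)*205 = (100*194)*205 = 19400*205 = 3977000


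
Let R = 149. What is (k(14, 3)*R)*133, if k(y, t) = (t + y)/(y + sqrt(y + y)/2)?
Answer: 673778/27 - 48127*sqrt(7)/27 ≈ 20239.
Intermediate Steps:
k(y, t) = (t + y)/(y + sqrt(2)*sqrt(y)/2) (k(y, t) = (t + y)/(y + sqrt(2*y)*(1/2)) = (t + y)/(y + (sqrt(2)*sqrt(y))*(1/2)) = (t + y)/(y + sqrt(2)*sqrt(y)/2))
(k(14, 3)*R)*133 = ((2*(3 + 14)/(2*14 + sqrt(2)*sqrt(14)))*149)*133 = ((2*17/(28 + 2*sqrt(7)))*149)*133 = ((34/(28 + 2*sqrt(7)))*149)*133 = (5066/(28 + 2*sqrt(7)))*133 = 673778/(28 + 2*sqrt(7))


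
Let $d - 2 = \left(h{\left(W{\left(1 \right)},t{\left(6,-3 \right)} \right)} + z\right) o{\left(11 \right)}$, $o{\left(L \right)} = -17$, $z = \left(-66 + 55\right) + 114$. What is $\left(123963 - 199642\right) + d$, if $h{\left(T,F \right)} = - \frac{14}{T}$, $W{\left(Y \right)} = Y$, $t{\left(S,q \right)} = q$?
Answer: $-77190$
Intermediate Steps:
$z = 103$ ($z = -11 + 114 = 103$)
$d = -1511$ ($d = 2 + \left(- \frac{14}{1} + 103\right) \left(-17\right) = 2 + \left(\left(-14\right) 1 + 103\right) \left(-17\right) = 2 + \left(-14 + 103\right) \left(-17\right) = 2 + 89 \left(-17\right) = 2 - 1513 = -1511$)
$\left(123963 - 199642\right) + d = \left(123963 - 199642\right) - 1511 = -75679 - 1511 = -77190$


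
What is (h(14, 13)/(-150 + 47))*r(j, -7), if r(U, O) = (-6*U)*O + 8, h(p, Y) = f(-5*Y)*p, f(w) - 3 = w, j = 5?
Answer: 189224/103 ≈ 1837.1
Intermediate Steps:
f(w) = 3 + w
h(p, Y) = p*(3 - 5*Y) (h(p, Y) = (3 - 5*Y)*p = p*(3 - 5*Y))
r(U, O) = 8 - 6*O*U (r(U, O) = -6*O*U + 8 = 8 - 6*O*U)
(h(14, 13)/(-150 + 47))*r(j, -7) = ((14*(3 - 5*13))/(-150 + 47))*(8 - 6*(-7)*5) = ((14*(3 - 65))/(-103))*(8 + 210) = -14*(-62)/103*218 = -1/103*(-868)*218 = (868/103)*218 = 189224/103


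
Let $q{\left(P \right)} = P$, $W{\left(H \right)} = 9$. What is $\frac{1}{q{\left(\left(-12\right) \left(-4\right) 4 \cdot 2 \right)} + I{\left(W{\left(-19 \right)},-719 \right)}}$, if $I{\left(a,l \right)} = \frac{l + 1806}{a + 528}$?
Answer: $\frac{537}{207295} \approx 0.0025905$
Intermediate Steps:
$I{\left(a,l \right)} = \frac{1806 + l}{528 + a}$
$\frac{1}{q{\left(\left(-12\right) \left(-4\right) 4 \cdot 2 \right)} + I{\left(W{\left(-19 \right)},-719 \right)}} = \frac{1}{\left(-12\right) \left(-4\right) 4 \cdot 2 + \frac{1806 - 719}{528 + 9}} = \frac{1}{48 \cdot 8 + \frac{1}{537} \cdot 1087} = \frac{1}{384 + \frac{1}{537} \cdot 1087} = \frac{1}{384 + \frac{1087}{537}} = \frac{1}{\frac{207295}{537}} = \frac{537}{207295}$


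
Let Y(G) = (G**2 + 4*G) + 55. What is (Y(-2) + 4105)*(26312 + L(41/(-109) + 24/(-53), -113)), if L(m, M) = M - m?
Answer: 629037248272/5777 ≈ 1.0889e+8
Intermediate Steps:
Y(G) = 55 + G**2 + 4*G
(Y(-2) + 4105)*(26312 + L(41/(-109) + 24/(-53), -113)) = ((55 + (-2)**2 + 4*(-2)) + 4105)*(26312 + (-113 - (41/(-109) + 24/(-53)))) = ((55 + 4 - 8) + 4105)*(26312 + (-113 - (41*(-1/109) + 24*(-1/53)))) = (51 + 4105)*(26312 + (-113 - (-41/109 - 24/53))) = 4156*(26312 + (-113 - 1*(-4789/5777))) = 4156*(26312 + (-113 + 4789/5777)) = 4156*(26312 - 648012/5777) = 4156*(151356412/5777) = 629037248272/5777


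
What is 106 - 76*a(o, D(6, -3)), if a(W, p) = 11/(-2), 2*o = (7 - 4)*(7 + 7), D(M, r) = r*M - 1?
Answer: 524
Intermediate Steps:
D(M, r) = -1 + M*r (D(M, r) = M*r - 1 = -1 + M*r)
o = 21 (o = ((7 - 4)*(7 + 7))/2 = (3*14)/2 = (½)*42 = 21)
a(W, p) = -11/2 (a(W, p) = 11*(-½) = -11/2)
106 - 76*a(o, D(6, -3)) = 106 - 76*(-11/2) = 106 + 418 = 524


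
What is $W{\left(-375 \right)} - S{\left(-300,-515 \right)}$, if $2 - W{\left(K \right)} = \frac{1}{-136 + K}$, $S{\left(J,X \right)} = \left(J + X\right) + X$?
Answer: $\frac{680653}{511} \approx 1332.0$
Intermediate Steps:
$S{\left(J,X \right)} = J + 2 X$
$W{\left(K \right)} = 2 - \frac{1}{-136 + K}$
$W{\left(-375 \right)} - S{\left(-300,-515 \right)} = \frac{-273 + 2 \left(-375\right)}{-136 - 375} - \left(-300 + 2 \left(-515\right)\right) = \frac{-273 - 750}{-511} - \left(-300 - 1030\right) = \left(- \frac{1}{511}\right) \left(-1023\right) - -1330 = \frac{1023}{511} + 1330 = \frac{680653}{511}$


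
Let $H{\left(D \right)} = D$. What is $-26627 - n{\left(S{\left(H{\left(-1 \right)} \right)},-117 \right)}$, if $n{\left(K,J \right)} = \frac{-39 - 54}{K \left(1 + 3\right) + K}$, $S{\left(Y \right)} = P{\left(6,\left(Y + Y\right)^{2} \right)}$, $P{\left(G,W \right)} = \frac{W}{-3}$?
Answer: $- \frac{532819}{20} \approx -26641.0$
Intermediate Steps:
$P{\left(G,W \right)} = - \frac{W}{3}$ ($P{\left(G,W \right)} = W \left(- \frac{1}{3}\right) = - \frac{W}{3}$)
$S{\left(Y \right)} = - \frac{4 Y^{2}}{3}$ ($S{\left(Y \right)} = - \frac{\left(Y + Y\right)^{2}}{3} = - \frac{\left(2 Y\right)^{2}}{3} = - \frac{4 Y^{2}}{3}$)
$n{\left(K,J \right)} = - \frac{93}{5 K}$ ($n{\left(K,J \right)} = - \frac{93}{K 4 + K} = - \frac{93}{4 K + K} = - \frac{93}{5 K}$)
$-26627 - n{\left(S{\left(H{\left(-1 \right)} \right)},-117 \right)} = -26627 - - \frac{93}{5 \left(- \frac{4 \left(-1\right)^{2}}{3}\right)} = -26627 - - \frac{93}{5 \left(\left(- \frac{4}{3}\right) 1\right)} = -26627 - - \frac{93}{5 \left(- \frac{4}{3}\right)} = -26627 - \left(- \frac{93}{5}\right) \left(- \frac{3}{4}\right) = -26627 - \frac{279}{20} = - \frac{532819}{20}$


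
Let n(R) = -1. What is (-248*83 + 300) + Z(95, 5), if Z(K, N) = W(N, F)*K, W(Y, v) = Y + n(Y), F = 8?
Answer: -19904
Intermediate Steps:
W(Y, v) = -1 + Y (W(Y, v) = Y - 1 = -1 + Y)
Z(K, N) = K*(-1 + N) (Z(K, N) = (-1 + N)*K = K*(-1 + N))
(-248*83 + 300) + Z(95, 5) = (-248*83 + 300) + 95*(-1 + 5) = (-20584 + 300) + 95*4 = -20284 + 380 = -19904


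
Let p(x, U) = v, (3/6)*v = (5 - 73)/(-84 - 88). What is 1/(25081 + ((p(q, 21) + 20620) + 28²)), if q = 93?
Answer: 43/1998889 ≈ 2.1512e-5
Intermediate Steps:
v = 34/43 (v = 2*((5 - 73)/(-84 - 88)) = 2*(-68/(-172)) = 2*(-68*(-1/172)) = 2*(17/43) = 34/43 ≈ 0.79070)
p(x, U) = 34/43
1/(25081 + ((p(q, 21) + 20620) + 28²)) = 1/(25081 + ((34/43 + 20620) + 28²)) = 1/(25081 + (886694/43 + 784)) = 1/(25081 + 920406/43) = 1/(1998889/43) = 43/1998889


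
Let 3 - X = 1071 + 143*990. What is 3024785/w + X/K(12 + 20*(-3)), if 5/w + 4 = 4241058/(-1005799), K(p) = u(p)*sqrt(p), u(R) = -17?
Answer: -4999518307078/1005799 - 23773*I*sqrt(3)/34 ≈ -4.9707e+6 - 1211.1*I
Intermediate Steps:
K(p) = -17*sqrt(p)
w = -5028995/8264254 (w = 5/(-4 + 4241058/(-1005799)) = 5/(-4 + 4241058*(-1/1005799)) = 5/(-4 - 4241058/1005799) = 5/(-8264254/1005799) = 5*(-1005799/8264254) = -5028995/8264254 ≈ -0.60852)
X = -142638 (X = 3 - (1071 + 143*990) = 3 - (1071 + 141570) = 3 - 1*142641 = 3 - 142641 = -142638)
3024785/w + X/K(12 + 20*(-3)) = 3024785/(-5028995/8264254) - 142638*(-1/(17*sqrt(12 + 20*(-3)))) = 3024785*(-8264254/5028995) - 142638*(-1/(17*sqrt(12 - 60))) = -4999518307078/1005799 - 142638*I*sqrt(3)/204 = -4999518307078/1005799 - 23773*I*sqrt(3)/34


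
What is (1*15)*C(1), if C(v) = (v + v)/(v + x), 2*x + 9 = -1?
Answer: -15/2 ≈ -7.5000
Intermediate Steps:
x = -5 (x = -9/2 + (½)*(-1) = -9/2 - ½ = -5)
C(v) = 2*v/(-5 + v) (C(v) = (v + v)/(v - 5) = (2*v)/(-5 + v) = 2*v/(-5 + v))
(1*15)*C(1) = (1*15)*(2*1/(-5 + 1)) = 15*(2*1/(-4)) = 15*(2*1*(-¼)) = 15*(-½) = -15/2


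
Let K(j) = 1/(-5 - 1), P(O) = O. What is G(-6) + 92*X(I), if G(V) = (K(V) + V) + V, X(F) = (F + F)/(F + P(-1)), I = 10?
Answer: 3461/18 ≈ 192.28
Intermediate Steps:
K(j) = -1/6 (K(j) = 1/(-6) = -1/6)
X(F) = 2*F/(-1 + F) (X(F) = (F + F)/(F - 1) = (2*F)/(-1 + F) = 2*F/(-1 + F))
G(V) = -1/6 + 2*V (G(V) = (-1/6 + V) + V = -1/6 + 2*V)
G(-6) + 92*X(I) = (-1/6 + 2*(-6)) + 92*(2*10/(-1 + 10)) = (-1/6 - 12) + 92*(2*10/9) = -73/6 + 92*(2*10*(1/9)) = -73/6 + 92*(20/9) = -73/6 + 1840/9 = 3461/18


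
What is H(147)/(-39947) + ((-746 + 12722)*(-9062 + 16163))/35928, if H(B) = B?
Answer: 94554402/39947 ≈ 2367.0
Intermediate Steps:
H(147)/(-39947) + ((-746 + 12722)*(-9062 + 16163))/35928 = 147/(-39947) + ((-746 + 12722)*(-9062 + 16163))/35928 = 147*(-1/39947) + (11976*7101)*(1/35928) = -147/39947 + 85041576*(1/35928) = -147/39947 + 2367 = 94554402/39947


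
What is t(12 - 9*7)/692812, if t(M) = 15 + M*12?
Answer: -597/692812 ≈ -0.00086171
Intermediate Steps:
t(M) = 15 + 12*M
t(12 - 9*7)/692812 = (15 + 12*(12 - 9*7))/692812 = (15 + 12*(12 - 63))*(1/692812) = (15 + 12*(-51))*(1/692812) = (15 - 612)*(1/692812) = -597*1/692812 = -597/692812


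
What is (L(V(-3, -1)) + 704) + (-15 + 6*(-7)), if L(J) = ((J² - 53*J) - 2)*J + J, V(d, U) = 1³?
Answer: 594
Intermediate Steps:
V(d, U) = 1
L(J) = J + J*(-2 + J² - 53*J) (L(J) = (-2 + J² - 53*J)*J + J = J*(-2 + J² - 53*J) + J = J + J*(-2 + J² - 53*J))
(L(V(-3, -1)) + 704) + (-15 + 6*(-7)) = (1*(-1 + 1² - 53*1) + 704) + (-15 + 6*(-7)) = (1*(-1 + 1 - 53) + 704) + (-15 - 42) = (1*(-53) + 704) - 57 = (-53 + 704) - 57 = 651 - 57 = 594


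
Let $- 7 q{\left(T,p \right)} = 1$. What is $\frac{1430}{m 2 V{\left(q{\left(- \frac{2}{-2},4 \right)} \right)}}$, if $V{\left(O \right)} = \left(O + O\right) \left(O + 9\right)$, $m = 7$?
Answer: $- \frac{5005}{124} \approx -40.363$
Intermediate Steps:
$q{\left(T,p \right)} = - \frac{1}{7}$ ($q{\left(T,p \right)} = \left(- \frac{1}{7}\right) 1 = - \frac{1}{7}$)
$V{\left(O \right)} = 2 O \left(9 + O\right)$
$\frac{1430}{m 2 V{\left(q{\left(- \frac{2}{-2},4 \right)} \right)}} = \frac{1430}{7 \cdot 2 \cdot 2 \left(- \frac{1}{7}\right) \left(9 - \frac{1}{7}\right)} = \frac{1430}{14 \cdot 2 \left(- \frac{1}{7}\right) \frac{62}{7}} = \frac{1430}{14 \left(- \frac{124}{49}\right)} = \frac{1430}{- \frac{248}{7}} = 1430 \left(- \frac{7}{248}\right) = - \frac{5005}{124}$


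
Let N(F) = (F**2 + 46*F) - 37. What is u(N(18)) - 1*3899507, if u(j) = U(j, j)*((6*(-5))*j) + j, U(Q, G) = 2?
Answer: -3965292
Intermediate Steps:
N(F) = -37 + F**2 + 46*F
u(j) = -59*j (u(j) = 2*((6*(-5))*j) + j = 2*(-30*j) + j = -60*j + j = -59*j)
u(N(18)) - 1*3899507 = -59*(-37 + 18**2 + 46*18) - 1*3899507 = -59*(-37 + 324 + 828) - 3899507 = -59*1115 - 3899507 = -65785 - 3899507 = -3965292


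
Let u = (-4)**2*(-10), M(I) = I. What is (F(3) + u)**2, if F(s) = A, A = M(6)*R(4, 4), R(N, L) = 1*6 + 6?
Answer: 7744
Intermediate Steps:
R(N, L) = 12 (R(N, L) = 6 + 6 = 12)
u = -160 (u = 16*(-10) = -160)
A = 72 (A = 6*12 = 72)
F(s) = 72
(F(3) + u)**2 = (72 - 160)**2 = (-88)**2 = 7744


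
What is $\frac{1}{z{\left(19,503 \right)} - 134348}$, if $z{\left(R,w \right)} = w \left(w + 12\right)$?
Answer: $\frac{1}{124697} \approx 8.0194 \cdot 10^{-6}$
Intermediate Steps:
$z{\left(R,w \right)} = w \left(12 + w\right)$
$\frac{1}{z{\left(19,503 \right)} - 134348} = \frac{1}{503 \left(12 + 503\right) - 134348} = \frac{1}{503 \cdot 515 - 134348} = \frac{1}{259045 - 134348} = \frac{1}{124697}$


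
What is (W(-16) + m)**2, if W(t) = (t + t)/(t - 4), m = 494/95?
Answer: 1156/25 ≈ 46.240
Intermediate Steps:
m = 26/5 (m = 494*(1/95) = 26/5 ≈ 5.2000)
W(t) = 2*t/(-4 + t) (W(t) = (2*t)/(-4 + t) = 2*t/(-4 + t))
(W(-16) + m)**2 = (2*(-16)/(-4 - 16) + 26/5)**2 = (2*(-16)/(-20) + 26/5)**2 = (2*(-16)*(-1/20) + 26/5)**2 = (8/5 + 26/5)**2 = (34/5)**2 = 1156/25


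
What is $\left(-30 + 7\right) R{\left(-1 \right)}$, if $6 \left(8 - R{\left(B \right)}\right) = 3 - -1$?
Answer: $- \frac{506}{3} \approx -168.67$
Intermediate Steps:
$R{\left(B \right)} = \frac{22}{3}$ ($R{\left(B \right)} = 8 - \frac{3 - -1}{6} = 8 - \frac{3 + 1}{6} = 8 - \frac{2}{3} = \frac{22}{3}$)
$\left(-30 + 7\right) R{\left(-1 \right)} = \left(-30 + 7\right) \frac{22}{3} = \left(-23\right) \frac{22}{3} = - \frac{506}{3}$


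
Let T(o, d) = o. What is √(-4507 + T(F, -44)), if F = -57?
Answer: 2*I*√1141 ≈ 67.557*I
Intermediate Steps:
√(-4507 + T(F, -44)) = √(-4507 - 57) = √(-4564) = 2*I*√1141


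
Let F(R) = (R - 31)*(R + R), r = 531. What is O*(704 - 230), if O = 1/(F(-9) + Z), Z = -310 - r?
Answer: -474/121 ≈ -3.9174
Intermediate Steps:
Z = -841 (Z = -310 - 1*531 = -310 - 531 = -841)
F(R) = 2*R*(-31 + R) (F(R) = (-31 + R)*(2*R) = 2*R*(-31 + R))
O = -1/121 (O = 1/(2*(-9)*(-31 - 9) - 841) = 1/(2*(-9)*(-40) - 841) = 1/(720 - 841) = 1/(-121) = -1/121 ≈ -0.0082645)
O*(704 - 230) = -(704 - 230)/121 = -1/121*474 = -474/121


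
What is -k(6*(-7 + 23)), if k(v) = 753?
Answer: -753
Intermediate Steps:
-k(6*(-7 + 23)) = -1*753 = -753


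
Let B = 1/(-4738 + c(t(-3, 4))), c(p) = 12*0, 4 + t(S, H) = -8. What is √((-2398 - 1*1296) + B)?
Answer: I*√82925295674/4738 ≈ 60.778*I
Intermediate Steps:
t(S, H) = -12 (t(S, H) = -4 - 8 = -12)
c(p) = 0
B = -1/4738 (B = 1/(-4738 + 0) = 1/(-4738) = -1/4738 ≈ -0.00021106)
√((-2398 - 1*1296) + B) = √((-2398 - 1*1296) - 1/4738) = √((-2398 - 1296) - 1/4738) = √(-3694 - 1/4738) = √(-17502173/4738) = I*√82925295674/4738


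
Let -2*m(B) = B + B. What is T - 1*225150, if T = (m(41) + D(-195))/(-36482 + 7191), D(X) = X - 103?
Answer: -6594868311/29291 ≈ -2.2515e+5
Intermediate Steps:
m(B) = -B (m(B) = -(B + B)/2 = -B)
D(X) = -103 + X
T = 339/29291 (T = (-1*41 + (-103 - 195))/(-36482 + 7191) = (-41 - 298)/(-29291) = -339*(-1/29291) = 339/29291 ≈ 0.011574)
T - 1*225150 = 339/29291 - 1*225150 = 339/29291 - 225150 = -6594868311/29291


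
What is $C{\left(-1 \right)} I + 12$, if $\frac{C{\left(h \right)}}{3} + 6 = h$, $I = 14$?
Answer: $-282$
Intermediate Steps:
$C{\left(h \right)} = -18 + 3 h$
$C{\left(-1 \right)} I + 12 = \left(-18 + 3 \left(-1\right)\right) 14 + 12 = \left(-18 - 3\right) 14 + 12 = \left(-21\right) 14 + 12 = -294 + 12 = -282$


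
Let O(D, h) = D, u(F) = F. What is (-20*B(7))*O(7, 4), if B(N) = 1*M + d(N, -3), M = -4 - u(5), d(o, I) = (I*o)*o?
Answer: 21840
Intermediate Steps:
d(o, I) = I*o**2
M = -9 (M = -4 - 1*5 = -4 - 5 = -9)
B(N) = -9 - 3*N**2 (B(N) = 1*(-9) - 3*N**2 = -9 - 3*N**2)
(-20*B(7))*O(7, 4) = -20*(-9 - 3*7**2)*7 = -20*(-9 - 3*49)*7 = -20*(-9 - 147)*7 = -20*(-156)*7 = 3120*7 = 21840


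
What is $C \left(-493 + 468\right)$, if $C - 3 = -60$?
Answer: $1425$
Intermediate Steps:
$C = -57$ ($C = 3 - 60 = -57$)
$C \left(-493 + 468\right) = - 57 \left(-493 + 468\right) = \left(-57\right) \left(-25\right) = 1425$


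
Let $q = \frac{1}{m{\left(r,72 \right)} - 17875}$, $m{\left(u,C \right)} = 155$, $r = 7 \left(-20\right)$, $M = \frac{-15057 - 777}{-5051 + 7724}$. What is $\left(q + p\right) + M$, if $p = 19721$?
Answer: $\frac{311271875869}{15788520} \approx 19715.0$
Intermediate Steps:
$M = - \frac{5278}{891}$ ($M = - \frac{15834}{2673} = \left(-15834\right) \frac{1}{2673} = - \frac{5278}{891} \approx -5.9237$)
$r = -140$
$q = - \frac{1}{17720}$ ($q = \frac{1}{155 - 17875} = \frac{1}{-17720} = - \frac{1}{17720} \approx -5.6433 \cdot 10^{-5}$)
$\left(q + p\right) + M = \left(- \frac{1}{17720} + 19721\right) - \frac{5278}{891} = \frac{349456119}{17720} - \frac{5278}{891} = \frac{311271875869}{15788520}$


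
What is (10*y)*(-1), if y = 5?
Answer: -50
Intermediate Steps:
(10*y)*(-1) = (10*5)*(-1) = 50*(-1) = -50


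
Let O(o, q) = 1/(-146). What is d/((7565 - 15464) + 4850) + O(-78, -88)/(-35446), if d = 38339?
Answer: -198408769275/15778928684 ≈ -12.574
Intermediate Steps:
O(o, q) = -1/146
d/((7565 - 15464) + 4850) + O(-78, -88)/(-35446) = 38339/((7565 - 15464) + 4850) - 1/146/(-35446) = 38339/(-7899 + 4850) - 1/146*(-1/35446) = 38339/(-3049) + 1/5175116 = 38339*(-1/3049) + 1/5175116 = -38339/3049 + 1/5175116 = -198408769275/15778928684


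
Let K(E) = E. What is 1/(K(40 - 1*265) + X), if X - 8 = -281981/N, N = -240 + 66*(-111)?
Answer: -7566/1359841 ≈ -0.0055639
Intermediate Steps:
N = -7566 (N = -240 - 7326 = -7566)
X = 342509/7566 (X = 8 - 281981/(-7566) = 8 - 281981*(-1/7566) = 8 + 281981/7566 = 342509/7566 ≈ 45.269)
1/(K(40 - 1*265) + X) = 1/((40 - 1*265) + 342509/7566) = 1/((40 - 265) + 342509/7566) = 1/(-225 + 342509/7566) = 1/(-1359841/7566) = -7566/1359841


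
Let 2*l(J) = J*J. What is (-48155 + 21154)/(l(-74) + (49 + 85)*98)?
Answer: -27001/15870 ≈ -1.7014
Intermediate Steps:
l(J) = J²/2 (l(J) = (J*J)/2 = J²/2)
(-48155 + 21154)/(l(-74) + (49 + 85)*98) = (-48155 + 21154)/((½)*(-74)² + (49 + 85)*98) = -27001/((½)*5476 + 134*98) = -27001/(2738 + 13132) = -27001/15870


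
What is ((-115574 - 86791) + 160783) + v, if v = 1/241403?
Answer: -10038019545/241403 ≈ -41582.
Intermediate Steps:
v = 1/241403 ≈ 4.1425e-6
((-115574 - 86791) + 160783) + v = ((-115574 - 86791) + 160783) + 1/241403 = (-202365 + 160783) + 1/241403 = -41582 + 1/241403 = -10038019545/241403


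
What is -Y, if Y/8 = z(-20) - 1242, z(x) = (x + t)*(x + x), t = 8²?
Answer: 24016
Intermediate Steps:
t = 64
z(x) = 2*x*(64 + x) (z(x) = (x + 64)*(x + x) = (64 + x)*(2*x) = 2*x*(64 + x))
Y = -24016 (Y = 8*(2*(-20)*(64 - 20) - 1242) = 8*(2*(-20)*44 - 1242) = 8*(-1760 - 1242) = 8*(-3002) = -24016)
-Y = -1*(-24016) = 24016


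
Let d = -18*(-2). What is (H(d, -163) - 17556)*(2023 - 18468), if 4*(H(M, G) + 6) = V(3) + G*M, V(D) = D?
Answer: 1251678285/4 ≈ 3.1292e+8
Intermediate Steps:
d = 36
H(M, G) = -21/4 + G*M/4 (H(M, G) = -6 + (3 + G*M)/4 = -6 + (3/4 + G*M/4) = -21/4 + G*M/4)
(H(d, -163) - 17556)*(2023 - 18468) = ((-21/4 + (1/4)*(-163)*36) - 17556)*(2023 - 18468) = ((-21/4 - 1467) - 17556)*(-16445) = (-5889/4 - 17556)*(-16445) = -76113/4*(-16445) = 1251678285/4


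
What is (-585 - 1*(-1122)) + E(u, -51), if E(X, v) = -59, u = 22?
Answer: 478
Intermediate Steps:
(-585 - 1*(-1122)) + E(u, -51) = (-585 - 1*(-1122)) - 59 = (-585 + 1122) - 59 = 537 - 59 = 478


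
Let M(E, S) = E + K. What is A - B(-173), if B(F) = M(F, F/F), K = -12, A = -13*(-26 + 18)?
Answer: 289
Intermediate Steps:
A = 104 (A = -13*(-8) = 104)
M(E, S) = -12 + E (M(E, S) = E - 12 = -12 + E)
B(F) = -12 + F
A - B(-173) = 104 - (-12 - 173) = 104 - 1*(-185) = 104 + 185 = 289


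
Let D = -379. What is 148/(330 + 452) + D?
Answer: -148115/391 ≈ -378.81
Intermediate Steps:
148/(330 + 452) + D = 148/(330 + 452) - 379 = 148/782 - 379 = (1/782)*148 - 379 = 74/391 - 379 = -148115/391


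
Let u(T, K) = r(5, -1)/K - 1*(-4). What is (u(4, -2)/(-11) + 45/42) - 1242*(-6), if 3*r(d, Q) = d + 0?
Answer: 1721593/231 ≈ 7452.8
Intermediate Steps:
r(d, Q) = d/3 (r(d, Q) = (d + 0)/3 = d/3)
u(T, K) = 4 + 5/(3*K) (u(T, K) = ((⅓)*5)/K - 1*(-4) = 5/(3*K) + 4 = 4 + 5/(3*K))
(u(4, -2)/(-11) + 45/42) - 1242*(-6) = ((4 + (5/3)/(-2))/(-11) + 45/42) - 1242*(-6) = ((4 + (5/3)*(-½))*(-1/11) + 45*(1/42)) - 138*(-54) = ((4 - ⅚)*(-1/11) + 15/14) + 7452 = ((19/6)*(-1/11) + 15/14) + 7452 = (-19/66 + 15/14) + 7452 = 181/231 + 7452 = 1721593/231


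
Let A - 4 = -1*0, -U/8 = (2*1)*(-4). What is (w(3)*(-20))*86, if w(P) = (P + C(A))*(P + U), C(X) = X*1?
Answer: -806680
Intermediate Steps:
U = 64 (U = -8*2*1*(-4) = -16*(-4) = -8*(-8) = 64)
A = 4 (A = 4 - 1*0 = 4 + 0 = 4)
C(X) = X
w(P) = (4 + P)*(64 + P) (w(P) = (P + 4)*(P + 64) = (4 + P)*(64 + P))
(w(3)*(-20))*86 = ((256 + 3² + 68*3)*(-20))*86 = ((256 + 9 + 204)*(-20))*86 = (469*(-20))*86 = -9380*86 = -806680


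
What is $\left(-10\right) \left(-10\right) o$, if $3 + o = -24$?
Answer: $-2700$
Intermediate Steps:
$o = -27$ ($o = -3 - 24 = -27$)
$\left(-10\right) \left(-10\right) o = \left(-10\right) \left(-10\right) \left(-27\right) = 100 \left(-27\right) = -2700$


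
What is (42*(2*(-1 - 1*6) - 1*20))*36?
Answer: -51408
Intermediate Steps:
(42*(2*(-1 - 1*6) - 1*20))*36 = (42*(2*(-1 - 6) - 20))*36 = (42*(2*(-7) - 20))*36 = (42*(-14 - 20))*36 = (42*(-34))*36 = -1428*36 = -51408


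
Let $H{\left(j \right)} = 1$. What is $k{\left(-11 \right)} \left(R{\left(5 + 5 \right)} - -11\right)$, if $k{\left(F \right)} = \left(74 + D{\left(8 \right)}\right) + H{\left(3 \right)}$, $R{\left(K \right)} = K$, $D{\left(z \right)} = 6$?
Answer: $1701$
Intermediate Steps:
$k{\left(F \right)} = 81$ ($k{\left(F \right)} = \left(74 + 6\right) + 1 = 80 + 1 = 81$)
$k{\left(-11 \right)} \left(R{\left(5 + 5 \right)} - -11\right) = 81 \left(\left(5 + 5\right) - -11\right) = 81 \left(10 + 11\right) = 81 \cdot 21 = 1701$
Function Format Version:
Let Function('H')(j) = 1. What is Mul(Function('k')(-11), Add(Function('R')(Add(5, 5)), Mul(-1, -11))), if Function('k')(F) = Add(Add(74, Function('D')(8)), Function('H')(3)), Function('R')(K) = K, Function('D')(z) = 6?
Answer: 1701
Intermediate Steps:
Function('k')(F) = 81 (Function('k')(F) = Add(Add(74, 6), 1) = Add(80, 1) = 81)
Mul(Function('k')(-11), Add(Function('R')(Add(5, 5)), Mul(-1, -11))) = Mul(81, Add(Add(5, 5), Mul(-1, -11))) = Mul(81, Add(10, 11)) = Mul(81, 21) = 1701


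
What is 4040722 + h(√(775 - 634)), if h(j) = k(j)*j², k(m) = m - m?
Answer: 4040722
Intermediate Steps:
k(m) = 0
h(j) = 0 (h(j) = 0*j² = 0)
4040722 + h(√(775 - 634)) = 4040722 + 0 = 4040722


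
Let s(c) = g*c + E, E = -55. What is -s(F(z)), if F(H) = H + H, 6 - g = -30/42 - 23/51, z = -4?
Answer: 40099/357 ≈ 112.32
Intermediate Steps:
g = 2558/357 (g = 6 - (-30/42 - 23/51) = 6 - (-30*1/42 - 23*1/51) = 6 - (-5/7 - 23/51) = 6 - 1*(-416/357) = 6 + 416/357 = 2558/357 ≈ 7.1653)
F(H) = 2*H
s(c) = -55 + 2558*c/357 (s(c) = 2558*c/357 - 55 = -55 + 2558*c/357)
-s(F(z)) = -(-55 + 2558*(2*(-4))/357) = -(-55 + (2558/357)*(-8)) = -(-55 - 20464/357) = -1*(-40099/357) = 40099/357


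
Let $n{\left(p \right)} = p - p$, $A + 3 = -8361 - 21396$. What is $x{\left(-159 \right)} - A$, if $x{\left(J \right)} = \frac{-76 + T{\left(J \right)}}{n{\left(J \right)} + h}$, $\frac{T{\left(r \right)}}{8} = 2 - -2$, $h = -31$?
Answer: $\frac{922604}{31} \approx 29761.0$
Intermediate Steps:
$A = -29760$ ($A = -3 - 29757 = -29760$)
$T{\left(r \right)} = 32$ ($T{\left(r \right)} = 8 \left(2 - -2\right) = 8 \left(2 + 2\right) = 8 \cdot 4 = 32$)
$n{\left(p \right)} = 0$
$x{\left(J \right)} = \frac{44}{31}$ ($x{\left(J \right)} = \frac{-76 + 32}{0 - 31} = - \frac{44}{-31} = \left(-44\right) \left(- \frac{1}{31}\right) = \frac{44}{31}$)
$x{\left(-159 \right)} - A = \frac{44}{31} - -29760 = \frac{44}{31} + 29760 = \frac{922604}{31}$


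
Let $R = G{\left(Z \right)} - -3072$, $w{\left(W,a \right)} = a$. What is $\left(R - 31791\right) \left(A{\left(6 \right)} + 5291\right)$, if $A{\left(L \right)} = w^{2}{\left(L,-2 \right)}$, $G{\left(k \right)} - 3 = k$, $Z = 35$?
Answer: $-151865895$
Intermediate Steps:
$G{\left(k \right)} = 3 + k$
$A{\left(L \right)} = 4$ ($A{\left(L \right)} = \left(-2\right)^{2} = 4$)
$R = 3110$ ($R = \left(3 + 35\right) - -3072 = 38 + 3072 = 3110$)
$\left(R - 31791\right) \left(A{\left(6 \right)} + 5291\right) = \left(3110 - 31791\right) \left(4 + 5291\right) = \left(-28681\right) 5295 = -151865895$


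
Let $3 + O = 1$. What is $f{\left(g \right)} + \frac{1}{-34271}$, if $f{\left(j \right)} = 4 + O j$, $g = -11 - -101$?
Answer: $- \frac{6031697}{34271} \approx -176.0$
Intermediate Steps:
$O = -2$ ($O = -3 + 1 = -2$)
$g = 90$ ($g = -11 + 101 = 90$)
$f{\left(j \right)} = 4 - 2 j$
$f{\left(g \right)} + \frac{1}{-34271} = \left(4 - 180\right) + \frac{1}{-34271} = \left(4 - 180\right) - \frac{1}{34271} = -176 - \frac{1}{34271} = - \frac{6031697}{34271}$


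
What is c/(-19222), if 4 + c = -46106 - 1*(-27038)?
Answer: 9536/9611 ≈ 0.99220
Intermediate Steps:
c = -19072 (c = -4 + (-46106 - 1*(-27038)) = -4 + (-46106 + 27038) = -4 - 19068 = -19072)
c/(-19222) = -19072/(-19222) = -19072*(-1/19222) = 9536/9611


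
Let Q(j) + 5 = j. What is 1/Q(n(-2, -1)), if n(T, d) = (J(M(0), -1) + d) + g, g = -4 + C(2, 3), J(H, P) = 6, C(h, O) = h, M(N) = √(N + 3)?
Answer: -½ ≈ -0.50000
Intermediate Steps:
M(N) = √(3 + N)
g = -2 (g = -4 + 2 = -2)
n(T, d) = 4 + d (n(T, d) = (6 + d) - 2 = 4 + d)
Q(j) = -5 + j
1/Q(n(-2, -1)) = 1/(-5 + (4 - 1)) = 1/(-5 + 3) = 1/(-2) = -½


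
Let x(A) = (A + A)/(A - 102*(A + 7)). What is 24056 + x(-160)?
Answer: 185784328/7723 ≈ 24056.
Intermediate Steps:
x(A) = 2*A/(-714 - 101*A) (x(A) = (2*A)/(A - 102*(7 + A)) = (2*A)/(A + (-714 - 102*A)) = (2*A)/(-714 - 101*A) = 2*A/(-714 - 101*A))
24056 + x(-160) = 24056 - 2*(-160)/(714 + 101*(-160)) = 24056 - 2*(-160)/(714 - 16160) = 24056 - 2*(-160)/(-15446) = 24056 - 2*(-160)*(-1/15446) = 24056 - 160/7723 = 185784328/7723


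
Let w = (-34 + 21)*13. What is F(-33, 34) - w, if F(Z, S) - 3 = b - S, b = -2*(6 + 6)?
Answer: 114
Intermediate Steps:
w = -169 (w = -13*13 = -169)
b = -24 (b = -2*12 = -24)
F(Z, S) = -21 - S (F(Z, S) = 3 + (-24 - S) = -21 - S)
F(-33, 34) - w = (-21 - 1*34) - 1*(-169) = (-21 - 34) + 169 = -55 + 169 = 114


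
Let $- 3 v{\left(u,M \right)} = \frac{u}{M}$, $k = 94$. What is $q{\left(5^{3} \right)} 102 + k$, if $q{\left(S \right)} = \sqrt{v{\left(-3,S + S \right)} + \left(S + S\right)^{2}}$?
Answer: $94 + \frac{51 \sqrt{156250010}}{25} \approx 25594.0$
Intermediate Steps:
$v{\left(u,M \right)} = - \frac{u}{3 M}$ ($v{\left(u,M \right)} = - \frac{u \frac{1}{M}}{3} = - \frac{u}{3 M}$)
$q{\left(S \right)} = \sqrt{\frac{1}{2 S} + 4 S^{2}}$ ($q{\left(S \right)} = \sqrt{\left(- \frac{1}{3}\right) \left(-3\right) \frac{1}{S + S} + \left(S + S\right)^{2}} = \sqrt{\left(- \frac{1}{3}\right) \left(-3\right) \frac{1}{2 S} + \left(2 S\right)^{2}} = \sqrt{\left(- \frac{1}{3}\right) \left(-3\right) \frac{1}{2 S} + 4 S^{2}} = \sqrt{\frac{1}{2 S} + 4 S^{2}}$)
$q{\left(5^{3} \right)} 102 + k = \frac{\sqrt{2} \sqrt{\frac{1 + 8 \left(5^{3}\right)^{3}}{5^{3}}}}{2} \cdot 102 + 94 = \frac{\sqrt{2} \sqrt{\frac{1 + 8 \cdot 125^{3}}{125}}}{2} \cdot 102 + 94 = \frac{\sqrt{2} \sqrt{\frac{1 + 8 \cdot 1953125}{125}}}{2} \cdot 102 + 94 = \frac{\sqrt{2} \sqrt{\frac{1 + 15625000}{125}}}{2} \cdot 102 + 94 = \frac{\sqrt{2} \sqrt{\frac{1}{125} \cdot 15625001}}{2} \cdot 102 + 94 = \frac{\sqrt{2} \sqrt{\frac{15625001}{125}}}{2} \cdot 102 + 94 = \frac{\sqrt{2} \frac{\sqrt{78125005}}{25}}{2} \cdot 102 + 94 = \frac{\sqrt{156250010}}{50} \cdot 102 + 94 = \frac{51 \sqrt{156250010}}{25} + 94 = 94 + \frac{51 \sqrt{156250010}}{25}$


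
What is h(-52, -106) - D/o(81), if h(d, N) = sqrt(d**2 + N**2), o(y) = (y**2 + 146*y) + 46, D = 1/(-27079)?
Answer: 1/499147207 + 2*sqrt(3485) ≈ 118.07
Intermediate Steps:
D = -1/27079 ≈ -3.6929e-5
o(y) = 46 + y**2 + 146*y
h(d, N) = sqrt(N**2 + d**2)
h(-52, -106) - D/o(81) = sqrt((-106)**2 + (-52)**2) - (-1)/(27079*(46 + 81**2 + 146*81)) = sqrt(11236 + 2704) - (-1)/(27079*(46 + 6561 + 11826)) = sqrt(13940) - (-1)/(27079*18433) = 2*sqrt(3485) - (-1)/(27079*18433) = 2*sqrt(3485) - 1*(-1/499147207) = 2*sqrt(3485) + 1/499147207 = 1/499147207 + 2*sqrt(3485)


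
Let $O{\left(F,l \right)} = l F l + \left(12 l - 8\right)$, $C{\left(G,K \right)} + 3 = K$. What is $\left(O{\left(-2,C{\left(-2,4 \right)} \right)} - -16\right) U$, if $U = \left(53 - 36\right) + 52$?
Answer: $1242$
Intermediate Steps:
$C{\left(G,K \right)} = -3 + K$
$U = 69$ ($U = 17 + 52 = 69$)
$O{\left(F,l \right)} = -8 + 12 l + F l^{2}$ ($O{\left(F,l \right)} = F l l + \left(-8 + 12 l\right) = F l^{2} + \left(-8 + 12 l\right) = -8 + 12 l + F l^{2}$)
$\left(O{\left(-2,C{\left(-2,4 \right)} \right)} - -16\right) U = \left(\left(-8 + 12 \left(-3 + 4\right) - 2 \left(-3 + 4\right)^{2}\right) - -16\right) 69 = \left(\left(-8 + 12 \cdot 1 - 2 \cdot 1^{2}\right) + 16\right) 69 = \left(\left(-8 + 12 - 2\right) + 16\right) 69 = \left(2 + 16\right) 69 = 18 \cdot 69 = 1242$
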